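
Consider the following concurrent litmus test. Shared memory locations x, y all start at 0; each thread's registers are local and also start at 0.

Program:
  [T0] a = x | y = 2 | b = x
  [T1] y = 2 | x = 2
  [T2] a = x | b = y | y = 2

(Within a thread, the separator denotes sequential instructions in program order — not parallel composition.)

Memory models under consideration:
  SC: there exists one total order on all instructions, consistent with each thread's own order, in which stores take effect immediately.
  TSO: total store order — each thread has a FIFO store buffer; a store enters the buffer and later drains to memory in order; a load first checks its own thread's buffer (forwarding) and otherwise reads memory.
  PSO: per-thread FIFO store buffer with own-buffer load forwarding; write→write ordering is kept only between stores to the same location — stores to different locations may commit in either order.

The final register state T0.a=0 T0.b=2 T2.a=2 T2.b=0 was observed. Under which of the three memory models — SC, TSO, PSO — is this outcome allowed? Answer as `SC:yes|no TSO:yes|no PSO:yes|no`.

SC:no TSO:no PSO:yes

outcome vector order: (T0.a,T0.b,T2.a,T2.b)
SC (9): (0,0,0,0), (0,0,0,2), (0,0,2,2), (0,2,0,0), (0,2,0,2), (0,2,2,2), (2,2,0,0), (2,2,0,2), (2,2,2,2)
TSO (9): (0,0,0,0), (0,0,0,2), (0,0,2,2), (0,2,0,0), (0,2,0,2), (0,2,2,2), (2,2,0,0), (2,2,0,2), (2,2,2,2)
PSO (12): (0,0,0,0), (0,0,0,2), (0,0,2,0), (0,0,2,2), (0,2,0,0), (0,2,0,2), (0,2,2,0), (0,2,2,2), (2,2,0,0), (2,2,0,2), (2,2,2,0), (2,2,2,2)
target (0,2,2,0) ∈ {PSO}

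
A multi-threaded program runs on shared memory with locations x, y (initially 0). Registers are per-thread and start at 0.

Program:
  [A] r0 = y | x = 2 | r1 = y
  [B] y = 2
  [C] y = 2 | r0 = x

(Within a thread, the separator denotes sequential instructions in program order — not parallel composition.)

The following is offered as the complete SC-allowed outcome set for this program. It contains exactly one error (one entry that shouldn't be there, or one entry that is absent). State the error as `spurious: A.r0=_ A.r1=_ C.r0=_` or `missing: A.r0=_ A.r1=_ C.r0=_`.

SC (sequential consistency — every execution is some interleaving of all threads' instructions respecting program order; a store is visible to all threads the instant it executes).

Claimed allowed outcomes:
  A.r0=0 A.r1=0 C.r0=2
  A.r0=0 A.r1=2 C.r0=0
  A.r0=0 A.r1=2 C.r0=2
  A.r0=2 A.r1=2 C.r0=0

missing: A.r0=2 A.r1=2 C.r0=2

outcome vector order: (A.r0,A.r1,C.r0)
SC: 5 outcomes — {(0,0,2) (0,2,0) (0,2,2) (2,2,0) (2,2,2)}
SC∖claimed = {(2,2,2)}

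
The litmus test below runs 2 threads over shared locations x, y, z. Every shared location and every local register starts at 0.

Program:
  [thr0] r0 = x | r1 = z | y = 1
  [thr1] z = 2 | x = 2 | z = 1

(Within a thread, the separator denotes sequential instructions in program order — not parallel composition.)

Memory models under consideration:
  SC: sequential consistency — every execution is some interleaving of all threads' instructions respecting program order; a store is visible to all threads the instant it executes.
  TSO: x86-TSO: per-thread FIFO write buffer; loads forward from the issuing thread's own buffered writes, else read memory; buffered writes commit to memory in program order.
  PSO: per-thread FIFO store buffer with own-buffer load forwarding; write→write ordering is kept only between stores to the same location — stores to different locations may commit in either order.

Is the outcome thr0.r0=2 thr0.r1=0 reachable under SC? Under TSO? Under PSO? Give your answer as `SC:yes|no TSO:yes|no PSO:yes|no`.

outcome vector order: (thr0.r0,thr0.r1)
SC: 5 outcomes — {<0 0>, <0 1>, <0 2>, <2 1>, <2 2>}
TSO: 5 outcomes — {<0 0>, <0 1>, <0 2>, <2 1>, <2 2>}
PSO: 6 outcomes — {<0 0>, <0 1>, <0 2>, <2 0>, <2 1>, <2 2>}
target <2 0> ∈ {PSO}

SC:no TSO:no PSO:yes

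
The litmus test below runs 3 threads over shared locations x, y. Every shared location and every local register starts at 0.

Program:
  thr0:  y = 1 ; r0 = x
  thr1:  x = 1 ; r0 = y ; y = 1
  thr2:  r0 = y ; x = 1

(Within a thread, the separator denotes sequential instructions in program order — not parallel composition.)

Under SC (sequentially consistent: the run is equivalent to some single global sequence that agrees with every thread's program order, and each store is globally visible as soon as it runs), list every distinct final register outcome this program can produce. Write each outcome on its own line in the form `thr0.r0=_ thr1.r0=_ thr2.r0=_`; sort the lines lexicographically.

outcome vector order: (thr0.r0,thr1.r0,thr2.r0)
|SC outcomes| = 6

thr0.r0=0 thr1.r0=1 thr2.r0=0
thr0.r0=0 thr1.r0=1 thr2.r0=1
thr0.r0=1 thr1.r0=0 thr2.r0=0
thr0.r0=1 thr1.r0=0 thr2.r0=1
thr0.r0=1 thr1.r0=1 thr2.r0=0
thr0.r0=1 thr1.r0=1 thr2.r0=1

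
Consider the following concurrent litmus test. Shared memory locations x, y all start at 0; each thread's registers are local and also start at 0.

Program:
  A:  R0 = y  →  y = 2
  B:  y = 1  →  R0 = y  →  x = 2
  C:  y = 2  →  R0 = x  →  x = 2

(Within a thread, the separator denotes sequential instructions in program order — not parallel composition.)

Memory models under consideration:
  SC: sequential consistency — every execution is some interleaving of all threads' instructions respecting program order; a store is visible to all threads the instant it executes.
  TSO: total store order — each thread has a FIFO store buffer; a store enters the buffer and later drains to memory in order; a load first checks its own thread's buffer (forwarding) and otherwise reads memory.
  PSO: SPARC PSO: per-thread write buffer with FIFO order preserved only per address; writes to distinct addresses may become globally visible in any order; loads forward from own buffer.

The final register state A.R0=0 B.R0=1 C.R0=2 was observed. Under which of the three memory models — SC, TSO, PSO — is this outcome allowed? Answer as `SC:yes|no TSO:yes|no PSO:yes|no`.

SC:yes TSO:yes PSO:yes

outcome vector order: (A.R0,B.R0,C.R0)
[SC] allowed = {(0,1,0) (0,1,2) (0,2,0) (0,2,2) (1,1,0) (1,1,2) (1,2,0) (1,2,2) (2,1,0) (2,1,2) (2,2,0) (2,2,2)}
[TSO] allowed = {(0,1,0) (0,1,2) (0,2,0) (0,2,2) (1,1,0) (1,1,2) (1,2,0) (1,2,2) (2,1,0) (2,1,2) (2,2,0) (2,2,2)}
[PSO] allowed = {(0,1,0) (0,1,2) (0,2,0) (0,2,2) (1,1,0) (1,1,2) (1,2,0) (1,2,2) (2,1,0) (2,1,2) (2,2,0) (2,2,2)}
target (0,1,2) ∈ {SC,TSO,PSO}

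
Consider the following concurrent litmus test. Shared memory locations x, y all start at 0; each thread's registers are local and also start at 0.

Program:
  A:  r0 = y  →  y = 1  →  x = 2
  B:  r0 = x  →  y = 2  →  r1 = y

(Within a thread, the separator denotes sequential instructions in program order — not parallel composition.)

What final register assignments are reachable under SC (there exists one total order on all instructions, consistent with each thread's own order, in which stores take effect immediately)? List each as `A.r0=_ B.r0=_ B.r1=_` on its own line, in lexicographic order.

outcome vector order: (A.r0,B.r0,B.r1)
|SC outcomes| = 5

A.r0=0 B.r0=0 B.r1=1
A.r0=0 B.r0=0 B.r1=2
A.r0=0 B.r0=2 B.r1=2
A.r0=2 B.r0=0 B.r1=1
A.r0=2 B.r0=0 B.r1=2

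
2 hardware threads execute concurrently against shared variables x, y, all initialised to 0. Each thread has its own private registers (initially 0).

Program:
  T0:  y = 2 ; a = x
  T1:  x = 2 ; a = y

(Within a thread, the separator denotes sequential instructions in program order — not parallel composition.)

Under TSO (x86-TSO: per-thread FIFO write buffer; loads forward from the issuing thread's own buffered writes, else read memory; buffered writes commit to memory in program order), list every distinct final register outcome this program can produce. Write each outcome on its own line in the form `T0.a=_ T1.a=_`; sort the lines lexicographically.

T0.a=0 T1.a=0
T0.a=0 T1.a=2
T0.a=2 T1.a=0
T0.a=2 T1.a=2

outcome vector order: (T0.a,T1.a)
|TSO outcomes| = 4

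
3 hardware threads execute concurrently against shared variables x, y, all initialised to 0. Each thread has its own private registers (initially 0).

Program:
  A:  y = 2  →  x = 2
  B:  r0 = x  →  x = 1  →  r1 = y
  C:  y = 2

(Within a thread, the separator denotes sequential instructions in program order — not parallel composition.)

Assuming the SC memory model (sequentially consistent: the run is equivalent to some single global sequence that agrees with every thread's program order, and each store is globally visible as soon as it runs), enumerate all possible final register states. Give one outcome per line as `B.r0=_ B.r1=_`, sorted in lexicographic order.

B.r0=0 B.r1=0
B.r0=0 B.r1=2
B.r0=2 B.r1=2

outcome vector order: (B.r0,B.r1)
|SC outcomes| = 3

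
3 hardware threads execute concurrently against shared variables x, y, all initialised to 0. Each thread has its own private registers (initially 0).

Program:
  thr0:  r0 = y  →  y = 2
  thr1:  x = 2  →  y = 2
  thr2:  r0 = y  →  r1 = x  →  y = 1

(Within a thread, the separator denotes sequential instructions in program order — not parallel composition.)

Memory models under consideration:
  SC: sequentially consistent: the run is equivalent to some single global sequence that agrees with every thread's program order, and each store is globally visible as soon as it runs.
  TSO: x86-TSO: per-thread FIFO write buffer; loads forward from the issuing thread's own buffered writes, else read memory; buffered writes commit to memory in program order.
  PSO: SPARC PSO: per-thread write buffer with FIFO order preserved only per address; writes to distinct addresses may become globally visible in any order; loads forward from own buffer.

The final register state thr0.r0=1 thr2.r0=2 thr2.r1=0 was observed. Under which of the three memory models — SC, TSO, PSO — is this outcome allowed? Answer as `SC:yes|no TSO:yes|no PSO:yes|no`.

SC:no TSO:no PSO:yes

outcome vector order: (thr0.r0,thr2.r0,thr2.r1)
SC: 10 outcomes — {0/0/0 0/0/2 0/2/0 0/2/2 1/0/0 1/0/2 1/2/2 2/0/0 2/0/2 2/2/2}
TSO: 10 outcomes — {0/0/0 0/0/2 0/2/0 0/2/2 1/0/0 1/0/2 1/2/2 2/0/0 2/0/2 2/2/2}
PSO: 12 outcomes — {0/0/0 0/0/2 0/2/0 0/2/2 1/0/0 1/0/2 1/2/0 1/2/2 2/0/0 2/0/2 2/2/0 2/2/2}
target 1/2/0 ∈ {PSO}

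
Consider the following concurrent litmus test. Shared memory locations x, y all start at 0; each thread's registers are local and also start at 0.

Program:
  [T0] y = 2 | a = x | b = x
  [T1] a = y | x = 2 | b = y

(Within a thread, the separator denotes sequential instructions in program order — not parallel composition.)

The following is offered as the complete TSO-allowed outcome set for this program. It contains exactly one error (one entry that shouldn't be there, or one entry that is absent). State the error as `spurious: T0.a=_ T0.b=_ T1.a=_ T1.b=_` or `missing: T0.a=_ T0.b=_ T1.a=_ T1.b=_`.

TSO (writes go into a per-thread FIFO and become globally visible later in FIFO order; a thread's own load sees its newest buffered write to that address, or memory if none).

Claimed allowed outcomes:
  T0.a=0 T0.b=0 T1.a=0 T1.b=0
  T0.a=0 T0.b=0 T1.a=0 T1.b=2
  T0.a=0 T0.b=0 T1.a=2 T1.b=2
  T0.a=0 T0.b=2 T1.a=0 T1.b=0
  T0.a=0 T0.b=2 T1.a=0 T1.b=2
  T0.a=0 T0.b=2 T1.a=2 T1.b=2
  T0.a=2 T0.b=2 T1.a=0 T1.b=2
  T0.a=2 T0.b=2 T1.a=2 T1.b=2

outcome vector order: (T0.a,T0.b,T1.a,T1.b)
TSO: 9 outcomes — {(0,0,0,0) (0,0,0,2) (0,0,2,2) (0,2,0,0) (0,2,0,2) (0,2,2,2) (2,2,0,0) (2,2,0,2) (2,2,2,2)}
TSO∖claimed = {(2,2,0,0)}

missing: T0.a=2 T0.b=2 T1.a=0 T1.b=0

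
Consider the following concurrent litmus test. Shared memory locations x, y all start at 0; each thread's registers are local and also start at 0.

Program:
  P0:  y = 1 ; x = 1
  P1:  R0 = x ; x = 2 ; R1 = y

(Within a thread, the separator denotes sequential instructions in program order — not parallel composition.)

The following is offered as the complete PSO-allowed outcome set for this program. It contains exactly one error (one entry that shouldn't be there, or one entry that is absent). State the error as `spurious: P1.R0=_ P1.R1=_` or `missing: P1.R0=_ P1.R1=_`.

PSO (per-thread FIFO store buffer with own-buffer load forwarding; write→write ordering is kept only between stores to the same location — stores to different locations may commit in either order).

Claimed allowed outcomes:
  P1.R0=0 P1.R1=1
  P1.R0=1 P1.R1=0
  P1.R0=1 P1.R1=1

outcome vector order: (P1.R0,P1.R1)
PSO: 4 outcomes — {<0 0> <0 1> <1 0> <1 1>}
PSO∖claimed = {<0 0>}

missing: P1.R0=0 P1.R1=0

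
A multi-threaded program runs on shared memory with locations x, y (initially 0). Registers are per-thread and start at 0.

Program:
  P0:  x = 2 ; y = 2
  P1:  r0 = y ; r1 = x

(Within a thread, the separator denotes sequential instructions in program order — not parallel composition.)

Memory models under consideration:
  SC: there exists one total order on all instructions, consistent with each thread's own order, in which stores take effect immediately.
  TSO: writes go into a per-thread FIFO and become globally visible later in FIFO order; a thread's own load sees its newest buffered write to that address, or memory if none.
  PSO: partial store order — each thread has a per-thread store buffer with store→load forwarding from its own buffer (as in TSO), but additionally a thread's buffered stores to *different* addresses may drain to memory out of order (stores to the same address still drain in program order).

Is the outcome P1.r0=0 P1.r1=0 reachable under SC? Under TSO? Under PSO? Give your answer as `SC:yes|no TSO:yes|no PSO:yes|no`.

SC:yes TSO:yes PSO:yes

outcome vector order: (P1.r0,P1.r1)
SC (3): (0,0), (0,2), (2,2)
TSO (3): (0,0), (0,2), (2,2)
PSO (4): (0,0), (0,2), (2,0), (2,2)
target (0,0) ∈ {SC,TSO,PSO}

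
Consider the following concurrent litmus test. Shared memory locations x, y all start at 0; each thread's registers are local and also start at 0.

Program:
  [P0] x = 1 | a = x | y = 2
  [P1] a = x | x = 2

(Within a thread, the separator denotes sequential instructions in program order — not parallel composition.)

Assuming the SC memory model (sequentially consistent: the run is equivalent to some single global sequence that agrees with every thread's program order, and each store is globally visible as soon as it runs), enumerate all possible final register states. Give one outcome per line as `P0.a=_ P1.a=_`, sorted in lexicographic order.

P0.a=1 P1.a=0
P0.a=1 P1.a=1
P0.a=2 P1.a=0
P0.a=2 P1.a=1

outcome vector order: (P0.a,P1.a)
|SC outcomes| = 4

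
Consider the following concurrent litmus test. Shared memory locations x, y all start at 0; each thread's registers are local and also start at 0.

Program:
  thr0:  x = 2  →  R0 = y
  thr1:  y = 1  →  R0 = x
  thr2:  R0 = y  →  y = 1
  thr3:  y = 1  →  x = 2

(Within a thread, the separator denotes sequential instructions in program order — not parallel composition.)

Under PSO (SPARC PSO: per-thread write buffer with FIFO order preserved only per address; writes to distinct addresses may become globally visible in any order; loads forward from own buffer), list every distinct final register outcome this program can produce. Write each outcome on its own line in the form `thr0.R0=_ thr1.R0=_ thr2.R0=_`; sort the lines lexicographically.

outcome vector order: (thr0.R0,thr1.R0,thr2.R0)
|PSO outcomes| = 8

thr0.R0=0 thr1.R0=0 thr2.R0=0
thr0.R0=0 thr1.R0=0 thr2.R0=1
thr0.R0=0 thr1.R0=2 thr2.R0=0
thr0.R0=0 thr1.R0=2 thr2.R0=1
thr0.R0=1 thr1.R0=0 thr2.R0=0
thr0.R0=1 thr1.R0=0 thr2.R0=1
thr0.R0=1 thr1.R0=2 thr2.R0=0
thr0.R0=1 thr1.R0=2 thr2.R0=1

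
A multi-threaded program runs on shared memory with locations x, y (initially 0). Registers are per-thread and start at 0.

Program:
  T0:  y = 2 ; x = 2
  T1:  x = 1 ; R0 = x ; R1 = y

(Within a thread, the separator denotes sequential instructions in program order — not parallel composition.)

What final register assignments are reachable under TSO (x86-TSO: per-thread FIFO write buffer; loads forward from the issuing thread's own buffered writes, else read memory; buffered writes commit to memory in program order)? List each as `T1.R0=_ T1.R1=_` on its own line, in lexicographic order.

outcome vector order: (T1.R0,T1.R1)
|TSO outcomes| = 3

T1.R0=1 T1.R1=0
T1.R0=1 T1.R1=2
T1.R0=2 T1.R1=2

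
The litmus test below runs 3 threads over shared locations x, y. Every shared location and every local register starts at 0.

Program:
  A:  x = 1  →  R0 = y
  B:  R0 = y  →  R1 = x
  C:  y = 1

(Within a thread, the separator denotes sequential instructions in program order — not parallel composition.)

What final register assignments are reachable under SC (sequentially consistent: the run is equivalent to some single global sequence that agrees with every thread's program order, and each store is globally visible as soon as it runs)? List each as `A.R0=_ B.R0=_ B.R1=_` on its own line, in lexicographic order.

A.R0=0 B.R0=0 B.R1=0
A.R0=0 B.R0=0 B.R1=1
A.R0=0 B.R0=1 B.R1=1
A.R0=1 B.R0=0 B.R1=0
A.R0=1 B.R0=0 B.R1=1
A.R0=1 B.R0=1 B.R1=0
A.R0=1 B.R0=1 B.R1=1

outcome vector order: (A.R0,B.R0,B.R1)
|SC outcomes| = 7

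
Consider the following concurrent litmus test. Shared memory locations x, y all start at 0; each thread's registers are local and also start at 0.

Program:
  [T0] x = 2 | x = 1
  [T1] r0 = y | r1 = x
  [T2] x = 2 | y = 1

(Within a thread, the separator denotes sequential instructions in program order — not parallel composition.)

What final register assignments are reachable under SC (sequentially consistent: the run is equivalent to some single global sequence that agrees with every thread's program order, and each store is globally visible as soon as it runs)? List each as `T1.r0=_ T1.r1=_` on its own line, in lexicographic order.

T1.r0=0 T1.r1=0
T1.r0=0 T1.r1=1
T1.r0=0 T1.r1=2
T1.r0=1 T1.r1=1
T1.r0=1 T1.r1=2

outcome vector order: (T1.r0,T1.r1)
|SC outcomes| = 5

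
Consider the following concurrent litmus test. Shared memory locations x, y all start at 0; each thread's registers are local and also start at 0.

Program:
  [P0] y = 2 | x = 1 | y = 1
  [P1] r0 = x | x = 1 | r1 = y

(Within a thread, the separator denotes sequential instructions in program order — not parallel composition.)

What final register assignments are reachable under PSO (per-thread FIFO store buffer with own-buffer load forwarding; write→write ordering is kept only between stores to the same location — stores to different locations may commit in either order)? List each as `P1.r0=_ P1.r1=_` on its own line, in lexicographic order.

outcome vector order: (P1.r0,P1.r1)
|PSO outcomes| = 6

P1.r0=0 P1.r1=0
P1.r0=0 P1.r1=1
P1.r0=0 P1.r1=2
P1.r0=1 P1.r1=0
P1.r0=1 P1.r1=1
P1.r0=1 P1.r1=2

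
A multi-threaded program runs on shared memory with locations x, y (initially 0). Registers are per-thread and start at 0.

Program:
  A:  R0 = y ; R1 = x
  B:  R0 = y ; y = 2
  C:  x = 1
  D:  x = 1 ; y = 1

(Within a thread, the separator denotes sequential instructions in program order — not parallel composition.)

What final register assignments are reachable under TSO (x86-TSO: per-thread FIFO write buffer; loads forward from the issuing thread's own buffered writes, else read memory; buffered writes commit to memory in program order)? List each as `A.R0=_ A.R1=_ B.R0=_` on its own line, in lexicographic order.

A.R0=0 A.R1=0 B.R0=0
A.R0=0 A.R1=0 B.R0=1
A.R0=0 A.R1=1 B.R0=0
A.R0=0 A.R1=1 B.R0=1
A.R0=1 A.R1=1 B.R0=0
A.R0=1 A.R1=1 B.R0=1
A.R0=2 A.R1=0 B.R0=0
A.R0=2 A.R1=1 B.R0=0
A.R0=2 A.R1=1 B.R0=1

outcome vector order: (A.R0,A.R1,B.R0)
|TSO outcomes| = 9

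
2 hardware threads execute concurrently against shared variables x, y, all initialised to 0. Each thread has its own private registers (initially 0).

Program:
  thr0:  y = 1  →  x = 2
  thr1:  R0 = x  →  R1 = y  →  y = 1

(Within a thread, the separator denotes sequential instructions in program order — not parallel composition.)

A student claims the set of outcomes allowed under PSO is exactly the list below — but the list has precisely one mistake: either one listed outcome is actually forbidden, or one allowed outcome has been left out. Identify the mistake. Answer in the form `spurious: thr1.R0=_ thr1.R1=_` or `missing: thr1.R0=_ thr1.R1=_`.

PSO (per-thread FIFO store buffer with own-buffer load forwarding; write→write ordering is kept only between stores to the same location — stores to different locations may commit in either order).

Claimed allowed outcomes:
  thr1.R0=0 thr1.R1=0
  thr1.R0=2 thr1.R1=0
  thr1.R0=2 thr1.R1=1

outcome vector order: (thr1.R0,thr1.R1)
PSO (4): <0 0>, <0 1>, <2 0>, <2 1>
PSO∖claimed = {<0 1>}

missing: thr1.R0=0 thr1.R1=1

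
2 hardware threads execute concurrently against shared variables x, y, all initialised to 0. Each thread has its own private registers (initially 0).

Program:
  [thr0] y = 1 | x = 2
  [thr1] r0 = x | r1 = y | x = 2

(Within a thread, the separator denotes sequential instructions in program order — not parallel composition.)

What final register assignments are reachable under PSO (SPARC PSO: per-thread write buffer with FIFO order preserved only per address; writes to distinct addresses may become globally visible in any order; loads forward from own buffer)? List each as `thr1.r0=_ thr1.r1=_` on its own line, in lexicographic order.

outcome vector order: (thr1.r0,thr1.r1)
|PSO outcomes| = 4

thr1.r0=0 thr1.r1=0
thr1.r0=0 thr1.r1=1
thr1.r0=2 thr1.r1=0
thr1.r0=2 thr1.r1=1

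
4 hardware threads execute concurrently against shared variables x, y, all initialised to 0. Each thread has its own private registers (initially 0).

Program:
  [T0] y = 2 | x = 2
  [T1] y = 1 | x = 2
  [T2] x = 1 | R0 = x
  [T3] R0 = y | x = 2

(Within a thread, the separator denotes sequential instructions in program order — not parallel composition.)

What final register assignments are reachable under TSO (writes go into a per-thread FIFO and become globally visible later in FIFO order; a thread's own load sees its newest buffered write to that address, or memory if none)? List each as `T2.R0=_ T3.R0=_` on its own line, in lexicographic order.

T2.R0=1 T3.R0=0
T2.R0=1 T3.R0=1
T2.R0=1 T3.R0=2
T2.R0=2 T3.R0=0
T2.R0=2 T3.R0=1
T2.R0=2 T3.R0=2

outcome vector order: (T2.R0,T3.R0)
|TSO outcomes| = 6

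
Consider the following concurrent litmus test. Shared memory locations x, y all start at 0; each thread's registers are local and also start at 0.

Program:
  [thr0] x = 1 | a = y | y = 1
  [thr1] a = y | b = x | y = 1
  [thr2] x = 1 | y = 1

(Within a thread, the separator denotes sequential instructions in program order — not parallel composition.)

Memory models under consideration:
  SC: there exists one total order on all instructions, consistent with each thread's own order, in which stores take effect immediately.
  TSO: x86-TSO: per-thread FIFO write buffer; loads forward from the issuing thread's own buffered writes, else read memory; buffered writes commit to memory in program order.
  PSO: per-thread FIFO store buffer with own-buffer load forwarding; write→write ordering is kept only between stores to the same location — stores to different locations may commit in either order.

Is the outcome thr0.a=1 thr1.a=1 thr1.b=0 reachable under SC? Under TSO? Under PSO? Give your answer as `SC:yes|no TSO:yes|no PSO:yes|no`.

outcome vector order: (thr0.a,thr1.a,thr1.b)
under SC → 0/0/0, 0/0/1, 0/1/1, 1/0/0, 1/0/1, 1/1/1
under TSO → 0/0/0, 0/0/1, 0/1/1, 1/0/0, 1/0/1, 1/1/1
under PSO → 0/0/0, 0/0/1, 0/1/0, 0/1/1, 1/0/0, 1/0/1, 1/1/0, 1/1/1
target 1/1/0 ∈ {PSO}

SC:no TSO:no PSO:yes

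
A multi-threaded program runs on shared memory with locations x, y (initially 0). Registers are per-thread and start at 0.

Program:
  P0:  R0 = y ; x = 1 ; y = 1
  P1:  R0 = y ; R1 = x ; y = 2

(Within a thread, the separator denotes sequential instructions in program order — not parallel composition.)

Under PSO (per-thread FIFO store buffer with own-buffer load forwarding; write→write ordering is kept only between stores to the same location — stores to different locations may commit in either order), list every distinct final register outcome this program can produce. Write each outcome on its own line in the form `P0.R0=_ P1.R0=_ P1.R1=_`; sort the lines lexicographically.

outcome vector order: (P0.R0,P1.R0,P1.R1)
|PSO outcomes| = 5

P0.R0=0 P1.R0=0 P1.R1=0
P0.R0=0 P1.R0=0 P1.R1=1
P0.R0=0 P1.R0=1 P1.R1=0
P0.R0=0 P1.R0=1 P1.R1=1
P0.R0=2 P1.R0=0 P1.R1=0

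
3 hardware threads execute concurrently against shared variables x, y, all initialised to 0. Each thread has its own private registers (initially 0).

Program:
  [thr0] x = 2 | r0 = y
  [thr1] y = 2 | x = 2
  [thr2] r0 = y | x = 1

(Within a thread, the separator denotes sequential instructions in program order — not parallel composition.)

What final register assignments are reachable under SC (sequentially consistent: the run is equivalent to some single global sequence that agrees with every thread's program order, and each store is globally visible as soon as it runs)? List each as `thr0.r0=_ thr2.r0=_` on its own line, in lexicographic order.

thr0.r0=0 thr2.r0=0
thr0.r0=0 thr2.r0=2
thr0.r0=2 thr2.r0=0
thr0.r0=2 thr2.r0=2

outcome vector order: (thr0.r0,thr2.r0)
|SC outcomes| = 4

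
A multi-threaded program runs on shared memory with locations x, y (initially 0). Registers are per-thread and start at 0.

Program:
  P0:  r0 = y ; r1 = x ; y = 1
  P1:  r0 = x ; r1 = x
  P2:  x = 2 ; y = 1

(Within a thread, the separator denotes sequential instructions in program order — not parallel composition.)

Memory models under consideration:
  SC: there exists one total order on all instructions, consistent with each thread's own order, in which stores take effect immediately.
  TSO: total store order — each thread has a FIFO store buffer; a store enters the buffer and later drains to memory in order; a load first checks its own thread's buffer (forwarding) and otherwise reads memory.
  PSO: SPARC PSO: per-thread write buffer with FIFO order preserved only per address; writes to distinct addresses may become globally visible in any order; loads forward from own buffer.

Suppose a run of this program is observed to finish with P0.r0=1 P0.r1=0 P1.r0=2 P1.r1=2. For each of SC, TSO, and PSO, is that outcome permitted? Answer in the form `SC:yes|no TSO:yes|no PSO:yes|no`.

outcome vector order: (P0.r0,P0.r1,P1.r0,P1.r1)
[SC] allowed = {<0 0 0 0>, <0 0 0 2>, <0 0 2 2>, <0 2 0 0>, <0 2 0 2>, <0 2 2 2>, <1 2 0 0>, <1 2 0 2>, <1 2 2 2>}
[TSO] allowed = {<0 0 0 0>, <0 0 0 2>, <0 0 2 2>, <0 2 0 0>, <0 2 0 2>, <0 2 2 2>, <1 2 0 0>, <1 2 0 2>, <1 2 2 2>}
[PSO] allowed = {<0 0 0 0>, <0 0 0 2>, <0 0 2 2>, <0 2 0 0>, <0 2 0 2>, <0 2 2 2>, <1 0 0 0>, <1 0 0 2>, <1 0 2 2>, <1 2 0 0>, <1 2 0 2>, <1 2 2 2>}
target <1 0 2 2> ∈ {PSO}

SC:no TSO:no PSO:yes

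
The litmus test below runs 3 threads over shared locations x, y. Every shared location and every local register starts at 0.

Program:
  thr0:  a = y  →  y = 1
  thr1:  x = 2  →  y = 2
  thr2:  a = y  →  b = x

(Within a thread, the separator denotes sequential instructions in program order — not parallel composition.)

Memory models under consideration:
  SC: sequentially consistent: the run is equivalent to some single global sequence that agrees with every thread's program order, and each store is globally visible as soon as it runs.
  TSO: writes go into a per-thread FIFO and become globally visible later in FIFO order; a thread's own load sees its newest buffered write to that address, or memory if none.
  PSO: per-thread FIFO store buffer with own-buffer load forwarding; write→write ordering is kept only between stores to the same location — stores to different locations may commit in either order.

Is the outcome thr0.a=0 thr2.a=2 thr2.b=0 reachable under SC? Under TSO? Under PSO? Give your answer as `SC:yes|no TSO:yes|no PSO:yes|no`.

SC:no TSO:no PSO:yes

outcome vector order: (thr0.a,thr2.a,thr2.b)
SC: 9 outcomes — {0/0/0, 0/0/2, 0/1/0, 0/1/2, 0/2/2, 2/0/0, 2/0/2, 2/1/2, 2/2/2}
TSO: 9 outcomes — {0/0/0, 0/0/2, 0/1/0, 0/1/2, 0/2/2, 2/0/0, 2/0/2, 2/1/2, 2/2/2}
PSO: 12 outcomes — {0/0/0, 0/0/2, 0/1/0, 0/1/2, 0/2/0, 0/2/2, 2/0/0, 2/0/2, 2/1/0, 2/1/2, 2/2/0, 2/2/2}
target 0/2/0 ∈ {PSO}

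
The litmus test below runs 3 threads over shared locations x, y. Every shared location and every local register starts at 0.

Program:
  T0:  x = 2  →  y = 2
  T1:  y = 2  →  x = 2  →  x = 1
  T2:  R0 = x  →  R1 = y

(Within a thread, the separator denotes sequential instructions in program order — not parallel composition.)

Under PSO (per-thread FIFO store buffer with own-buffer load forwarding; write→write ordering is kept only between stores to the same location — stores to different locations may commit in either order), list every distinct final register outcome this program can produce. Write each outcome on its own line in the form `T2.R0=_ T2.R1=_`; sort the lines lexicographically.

T2.R0=0 T2.R1=0
T2.R0=0 T2.R1=2
T2.R0=1 T2.R1=0
T2.R0=1 T2.R1=2
T2.R0=2 T2.R1=0
T2.R0=2 T2.R1=2

outcome vector order: (T2.R0,T2.R1)
|PSO outcomes| = 6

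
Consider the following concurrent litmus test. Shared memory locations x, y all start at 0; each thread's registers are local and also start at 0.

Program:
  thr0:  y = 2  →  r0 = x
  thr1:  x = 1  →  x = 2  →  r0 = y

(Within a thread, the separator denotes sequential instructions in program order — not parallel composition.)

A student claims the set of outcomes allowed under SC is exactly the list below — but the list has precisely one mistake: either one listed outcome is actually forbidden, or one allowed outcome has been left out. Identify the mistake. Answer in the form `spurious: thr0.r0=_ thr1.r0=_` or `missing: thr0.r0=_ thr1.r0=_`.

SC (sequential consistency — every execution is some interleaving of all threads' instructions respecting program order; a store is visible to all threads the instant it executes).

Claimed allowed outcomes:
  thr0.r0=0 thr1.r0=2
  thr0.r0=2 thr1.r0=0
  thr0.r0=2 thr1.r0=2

missing: thr0.r0=1 thr1.r0=2

outcome vector order: (thr0.r0,thr1.r0)
[SC] allowed = {02, 12, 20, 22}
SC∖claimed = {12}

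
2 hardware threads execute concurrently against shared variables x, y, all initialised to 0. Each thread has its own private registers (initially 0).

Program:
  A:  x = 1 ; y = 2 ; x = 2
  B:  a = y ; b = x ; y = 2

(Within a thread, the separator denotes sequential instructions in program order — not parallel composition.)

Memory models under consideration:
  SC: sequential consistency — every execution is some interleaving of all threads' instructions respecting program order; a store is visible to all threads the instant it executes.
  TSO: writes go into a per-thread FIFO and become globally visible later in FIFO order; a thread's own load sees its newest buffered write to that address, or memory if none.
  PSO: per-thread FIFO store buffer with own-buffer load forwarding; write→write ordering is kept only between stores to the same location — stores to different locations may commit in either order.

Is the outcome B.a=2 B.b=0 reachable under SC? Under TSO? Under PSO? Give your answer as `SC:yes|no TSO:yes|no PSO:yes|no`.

outcome vector order: (B.a,B.b)
under SC → 00; 01; 02; 21; 22
under TSO → 00; 01; 02; 21; 22
under PSO → 00; 01; 02; 20; 21; 22
target 20 ∈ {PSO}

SC:no TSO:no PSO:yes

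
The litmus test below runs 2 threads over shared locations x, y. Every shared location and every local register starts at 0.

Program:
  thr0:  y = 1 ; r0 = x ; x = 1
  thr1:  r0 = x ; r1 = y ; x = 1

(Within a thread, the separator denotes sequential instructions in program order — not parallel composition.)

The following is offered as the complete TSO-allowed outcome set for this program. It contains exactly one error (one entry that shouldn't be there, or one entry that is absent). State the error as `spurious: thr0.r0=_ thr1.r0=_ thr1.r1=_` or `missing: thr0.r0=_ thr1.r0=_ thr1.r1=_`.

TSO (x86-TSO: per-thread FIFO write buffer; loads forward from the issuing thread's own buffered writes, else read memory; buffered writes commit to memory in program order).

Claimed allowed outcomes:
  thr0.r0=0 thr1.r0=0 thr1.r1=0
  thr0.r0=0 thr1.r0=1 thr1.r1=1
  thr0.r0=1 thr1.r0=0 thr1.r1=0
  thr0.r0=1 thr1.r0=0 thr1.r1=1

outcome vector order: (thr0.r0,thr1.r0,thr1.r1)
TSO (5): (0,0,0) (0,0,1) (0,1,1) (1,0,0) (1,0,1)
TSO∖claimed = {(0,0,1)}

missing: thr0.r0=0 thr1.r0=0 thr1.r1=1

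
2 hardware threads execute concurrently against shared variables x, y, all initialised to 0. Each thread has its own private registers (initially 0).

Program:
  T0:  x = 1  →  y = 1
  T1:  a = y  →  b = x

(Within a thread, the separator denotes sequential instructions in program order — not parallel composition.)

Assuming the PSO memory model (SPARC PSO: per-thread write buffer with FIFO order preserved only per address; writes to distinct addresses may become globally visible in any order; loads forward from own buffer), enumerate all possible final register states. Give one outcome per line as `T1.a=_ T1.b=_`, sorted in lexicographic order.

outcome vector order: (T1.a,T1.b)
|PSO outcomes| = 4

T1.a=0 T1.b=0
T1.a=0 T1.b=1
T1.a=1 T1.b=0
T1.a=1 T1.b=1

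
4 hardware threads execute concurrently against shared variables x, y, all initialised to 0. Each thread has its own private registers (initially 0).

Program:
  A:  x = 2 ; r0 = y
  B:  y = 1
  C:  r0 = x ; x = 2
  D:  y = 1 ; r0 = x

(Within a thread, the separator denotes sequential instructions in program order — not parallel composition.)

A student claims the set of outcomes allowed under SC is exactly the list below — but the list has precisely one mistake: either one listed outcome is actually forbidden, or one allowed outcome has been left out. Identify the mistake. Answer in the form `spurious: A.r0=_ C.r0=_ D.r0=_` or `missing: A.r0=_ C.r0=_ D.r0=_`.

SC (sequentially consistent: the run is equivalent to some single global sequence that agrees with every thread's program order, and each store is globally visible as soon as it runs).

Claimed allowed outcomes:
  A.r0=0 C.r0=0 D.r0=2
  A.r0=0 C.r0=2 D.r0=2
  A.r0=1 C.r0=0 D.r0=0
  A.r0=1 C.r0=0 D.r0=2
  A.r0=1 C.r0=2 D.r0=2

missing: A.r0=1 C.r0=2 D.r0=0

outcome vector order: (A.r0,C.r0,D.r0)
SC: 6 outcomes — {0/0/2; 0/2/2; 1/0/0; 1/0/2; 1/2/0; 1/2/2}
SC∖claimed = {1/2/0}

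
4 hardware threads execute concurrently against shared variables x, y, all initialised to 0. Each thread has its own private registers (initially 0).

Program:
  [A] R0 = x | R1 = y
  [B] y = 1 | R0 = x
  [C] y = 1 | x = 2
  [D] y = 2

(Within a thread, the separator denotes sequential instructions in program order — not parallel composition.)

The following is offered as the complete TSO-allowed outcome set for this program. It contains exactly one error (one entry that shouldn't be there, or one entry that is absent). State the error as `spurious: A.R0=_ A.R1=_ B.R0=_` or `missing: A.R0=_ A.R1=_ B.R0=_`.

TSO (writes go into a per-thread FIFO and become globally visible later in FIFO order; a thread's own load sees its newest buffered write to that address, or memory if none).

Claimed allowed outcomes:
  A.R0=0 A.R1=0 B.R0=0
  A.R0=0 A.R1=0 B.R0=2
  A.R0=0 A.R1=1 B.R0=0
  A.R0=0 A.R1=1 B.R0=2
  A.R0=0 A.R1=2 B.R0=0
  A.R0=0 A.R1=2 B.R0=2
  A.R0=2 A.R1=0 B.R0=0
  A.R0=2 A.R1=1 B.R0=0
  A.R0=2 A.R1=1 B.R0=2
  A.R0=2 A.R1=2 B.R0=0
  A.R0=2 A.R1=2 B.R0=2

spurious: A.R0=2 A.R1=0 B.R0=0

outcome vector order: (A.R0,A.R1,B.R0)
[TSO] allowed = {<0 0 0> <0 0 2> <0 1 0> <0 1 2> <0 2 0> <0 2 2> <2 1 0> <2 1 2> <2 2 0> <2 2 2>}
claimed∖TSO = {<2 0 0>}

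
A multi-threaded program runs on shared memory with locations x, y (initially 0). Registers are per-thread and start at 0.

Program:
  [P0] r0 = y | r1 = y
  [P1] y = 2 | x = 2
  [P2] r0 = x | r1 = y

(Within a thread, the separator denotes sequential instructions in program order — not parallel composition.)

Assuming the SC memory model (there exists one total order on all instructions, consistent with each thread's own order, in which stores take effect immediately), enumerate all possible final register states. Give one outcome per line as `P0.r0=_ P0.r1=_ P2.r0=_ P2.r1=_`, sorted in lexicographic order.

outcome vector order: (P0.r0,P0.r1,P2.r0,P2.r1)
|SC outcomes| = 9

P0.r0=0 P0.r1=0 P2.r0=0 P2.r1=0
P0.r0=0 P0.r1=0 P2.r0=0 P2.r1=2
P0.r0=0 P0.r1=0 P2.r0=2 P2.r1=2
P0.r0=0 P0.r1=2 P2.r0=0 P2.r1=0
P0.r0=0 P0.r1=2 P2.r0=0 P2.r1=2
P0.r0=0 P0.r1=2 P2.r0=2 P2.r1=2
P0.r0=2 P0.r1=2 P2.r0=0 P2.r1=0
P0.r0=2 P0.r1=2 P2.r0=0 P2.r1=2
P0.r0=2 P0.r1=2 P2.r0=2 P2.r1=2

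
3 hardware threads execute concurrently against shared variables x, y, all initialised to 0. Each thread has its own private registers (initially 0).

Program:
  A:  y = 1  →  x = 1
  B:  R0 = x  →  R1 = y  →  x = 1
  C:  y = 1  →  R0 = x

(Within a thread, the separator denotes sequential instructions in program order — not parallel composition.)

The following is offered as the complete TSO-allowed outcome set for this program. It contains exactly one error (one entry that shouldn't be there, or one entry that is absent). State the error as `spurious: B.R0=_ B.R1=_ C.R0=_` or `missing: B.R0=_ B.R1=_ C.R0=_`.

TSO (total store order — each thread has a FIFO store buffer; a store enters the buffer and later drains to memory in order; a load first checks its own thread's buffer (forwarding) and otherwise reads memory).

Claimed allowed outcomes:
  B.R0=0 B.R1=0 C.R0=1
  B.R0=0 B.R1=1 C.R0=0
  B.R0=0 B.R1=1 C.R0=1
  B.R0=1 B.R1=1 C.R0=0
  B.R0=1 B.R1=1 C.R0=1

missing: B.R0=0 B.R1=0 C.R0=0

outcome vector order: (B.R0,B.R1,C.R0)
under TSO → <0 0 0>, <0 0 1>, <0 1 0>, <0 1 1>, <1 1 0>, <1 1 1>
TSO∖claimed = {<0 0 0>}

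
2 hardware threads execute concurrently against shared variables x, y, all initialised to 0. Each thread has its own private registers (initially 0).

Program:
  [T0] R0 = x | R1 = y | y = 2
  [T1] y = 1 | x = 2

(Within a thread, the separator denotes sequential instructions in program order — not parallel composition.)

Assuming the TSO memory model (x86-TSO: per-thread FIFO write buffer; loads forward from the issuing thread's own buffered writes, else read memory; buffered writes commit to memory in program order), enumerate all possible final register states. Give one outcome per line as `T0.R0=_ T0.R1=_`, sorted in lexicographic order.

T0.R0=0 T0.R1=0
T0.R0=0 T0.R1=1
T0.R0=2 T0.R1=1

outcome vector order: (T0.R0,T0.R1)
|TSO outcomes| = 3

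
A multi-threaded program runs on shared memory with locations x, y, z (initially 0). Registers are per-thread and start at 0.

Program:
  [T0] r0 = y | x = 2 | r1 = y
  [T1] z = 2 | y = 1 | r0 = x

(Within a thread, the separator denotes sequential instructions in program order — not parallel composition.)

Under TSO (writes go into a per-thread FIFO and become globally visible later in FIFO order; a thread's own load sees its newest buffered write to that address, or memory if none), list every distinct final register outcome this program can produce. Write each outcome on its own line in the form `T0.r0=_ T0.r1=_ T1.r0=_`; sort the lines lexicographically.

T0.r0=0 T0.r1=0 T1.r0=0
T0.r0=0 T0.r1=0 T1.r0=2
T0.r0=0 T0.r1=1 T1.r0=0
T0.r0=0 T0.r1=1 T1.r0=2
T0.r0=1 T0.r1=1 T1.r0=0
T0.r0=1 T0.r1=1 T1.r0=2

outcome vector order: (T0.r0,T0.r1,T1.r0)
|TSO outcomes| = 6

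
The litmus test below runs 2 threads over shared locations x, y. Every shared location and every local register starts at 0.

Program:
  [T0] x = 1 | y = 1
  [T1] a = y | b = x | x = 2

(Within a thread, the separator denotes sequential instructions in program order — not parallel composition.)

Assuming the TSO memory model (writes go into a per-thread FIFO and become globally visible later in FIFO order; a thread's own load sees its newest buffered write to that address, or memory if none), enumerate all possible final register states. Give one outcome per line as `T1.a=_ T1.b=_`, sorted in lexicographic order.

T1.a=0 T1.b=0
T1.a=0 T1.b=1
T1.a=1 T1.b=1

outcome vector order: (T1.a,T1.b)
|TSO outcomes| = 3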